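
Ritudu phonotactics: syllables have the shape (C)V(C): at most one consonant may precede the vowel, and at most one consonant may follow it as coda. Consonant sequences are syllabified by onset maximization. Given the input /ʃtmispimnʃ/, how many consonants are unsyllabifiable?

4

Under (C)V(C), the unsyllabifiable consonants are /ʃ/, /t/, /n/, /ʃ/ (at most one coda consonant is licensed; onsets are limited to one consonant).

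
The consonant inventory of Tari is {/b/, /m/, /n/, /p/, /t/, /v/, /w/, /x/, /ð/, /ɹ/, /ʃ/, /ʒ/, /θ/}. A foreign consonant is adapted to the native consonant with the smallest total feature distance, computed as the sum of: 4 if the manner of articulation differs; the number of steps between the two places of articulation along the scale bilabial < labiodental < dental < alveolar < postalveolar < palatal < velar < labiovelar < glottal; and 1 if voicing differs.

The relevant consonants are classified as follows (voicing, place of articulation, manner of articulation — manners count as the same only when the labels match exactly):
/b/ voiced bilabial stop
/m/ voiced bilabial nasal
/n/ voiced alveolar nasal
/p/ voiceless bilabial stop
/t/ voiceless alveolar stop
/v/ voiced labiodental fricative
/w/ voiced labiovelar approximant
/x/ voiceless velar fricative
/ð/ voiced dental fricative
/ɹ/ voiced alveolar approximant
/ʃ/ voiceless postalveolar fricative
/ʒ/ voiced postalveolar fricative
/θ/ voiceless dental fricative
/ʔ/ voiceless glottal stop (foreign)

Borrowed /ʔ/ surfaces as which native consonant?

/t/ is closest: same manner (stop), place distance 5 (glottal→alveolar), same voicing; total 5. Next closest is /w/ at distance 6.

t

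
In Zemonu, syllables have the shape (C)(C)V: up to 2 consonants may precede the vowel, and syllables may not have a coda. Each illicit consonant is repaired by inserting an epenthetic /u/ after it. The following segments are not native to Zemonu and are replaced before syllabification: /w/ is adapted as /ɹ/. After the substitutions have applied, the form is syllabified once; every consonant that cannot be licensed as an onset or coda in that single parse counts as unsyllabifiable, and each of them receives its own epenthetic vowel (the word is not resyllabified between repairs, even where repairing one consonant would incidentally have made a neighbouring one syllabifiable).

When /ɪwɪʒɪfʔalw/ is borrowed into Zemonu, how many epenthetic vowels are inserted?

2

After substitution the input is /ɪɹɪʒɪfʔalɹ/.
The unsyllabifiable consonants are /l/, /ɹ/; each receives one epenthetic vowel.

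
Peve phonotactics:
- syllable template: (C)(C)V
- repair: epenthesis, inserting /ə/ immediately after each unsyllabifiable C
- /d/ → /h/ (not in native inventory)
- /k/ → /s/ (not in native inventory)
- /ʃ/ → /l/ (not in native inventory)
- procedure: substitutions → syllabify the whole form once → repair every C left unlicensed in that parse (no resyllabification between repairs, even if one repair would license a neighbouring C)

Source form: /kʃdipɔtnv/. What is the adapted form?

Substitution: /k/ → /s/, /ʃ/ → /l/, /d/ → /h/, giving /slhipɔtnv/.
The consonants /s/, /t/, /n/, /v/ cannot be parsed into a legal (C)(C)V syllable (no codas are permitted; onsets may contain at most 2 consonants).
Each unlicensed consonant becomes the onset of a new syllable: /s/ → /sə/, /t/ → /tə/, /n/ → /nə/, /v/ → /və/.

səlhipɔtənəvə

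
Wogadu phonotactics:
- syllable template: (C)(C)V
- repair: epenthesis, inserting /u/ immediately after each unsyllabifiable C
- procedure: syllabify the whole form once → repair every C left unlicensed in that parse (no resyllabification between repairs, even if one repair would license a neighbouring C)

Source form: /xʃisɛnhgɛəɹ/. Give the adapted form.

Syllabifying with onset maximization leaves /n/, /ɹ/ stranded (no codas are permitted; onsets may contain at most 2 consonants).
Each unlicensed consonant becomes the onset of a new syllable: /n/ → /nu/, /ɹ/ → /ɹu/.

xʃisɛnuhgɛəɹu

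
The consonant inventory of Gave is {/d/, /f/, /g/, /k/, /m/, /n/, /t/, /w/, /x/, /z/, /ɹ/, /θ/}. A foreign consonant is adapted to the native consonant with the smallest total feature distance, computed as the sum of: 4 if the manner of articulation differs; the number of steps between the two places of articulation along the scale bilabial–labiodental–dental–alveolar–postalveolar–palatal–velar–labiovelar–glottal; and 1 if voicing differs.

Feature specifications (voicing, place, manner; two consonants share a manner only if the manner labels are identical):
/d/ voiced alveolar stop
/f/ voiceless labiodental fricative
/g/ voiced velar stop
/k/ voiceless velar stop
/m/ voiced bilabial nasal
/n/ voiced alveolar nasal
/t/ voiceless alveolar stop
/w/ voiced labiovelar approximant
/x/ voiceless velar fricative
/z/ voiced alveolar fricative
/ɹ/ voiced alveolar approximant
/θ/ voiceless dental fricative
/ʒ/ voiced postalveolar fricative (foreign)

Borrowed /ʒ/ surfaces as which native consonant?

z

/z/ is closest: same manner (fricative), place distance 1 (postalveolar→alveolar), same voicing; total 1. Next closest is /x/ at distance 3.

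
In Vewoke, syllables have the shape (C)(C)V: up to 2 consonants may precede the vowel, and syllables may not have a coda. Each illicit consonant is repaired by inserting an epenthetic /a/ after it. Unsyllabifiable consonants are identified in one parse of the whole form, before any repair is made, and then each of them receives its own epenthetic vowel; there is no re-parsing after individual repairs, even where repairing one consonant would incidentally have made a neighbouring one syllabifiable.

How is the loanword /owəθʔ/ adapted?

owəθaʔa

Syllabifying with onset maximization leaves /θ/, /ʔ/ stranded (no codas are permitted; onsets may contain at most 2 consonants).
Each unlicensed consonant becomes the onset of a new syllable: /θ/ → /θa/, /ʔ/ → /ʔa/.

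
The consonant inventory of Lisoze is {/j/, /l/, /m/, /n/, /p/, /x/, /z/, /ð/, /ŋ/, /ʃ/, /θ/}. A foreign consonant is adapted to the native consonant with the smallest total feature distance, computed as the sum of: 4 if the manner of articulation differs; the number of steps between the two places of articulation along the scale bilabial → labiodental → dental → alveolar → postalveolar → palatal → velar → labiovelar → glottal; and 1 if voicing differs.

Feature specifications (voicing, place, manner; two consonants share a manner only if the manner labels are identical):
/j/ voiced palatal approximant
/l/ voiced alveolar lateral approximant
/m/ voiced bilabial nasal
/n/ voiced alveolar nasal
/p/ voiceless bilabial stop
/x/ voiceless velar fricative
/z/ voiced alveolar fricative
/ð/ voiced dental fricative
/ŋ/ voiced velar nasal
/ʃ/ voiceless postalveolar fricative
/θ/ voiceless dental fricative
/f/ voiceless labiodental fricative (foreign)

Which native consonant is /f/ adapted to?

θ

/θ/ is closest: same manner (fricative), place distance 1 (labiodental→dental), same voicing; total 1. Next closest is /ð/ at distance 2.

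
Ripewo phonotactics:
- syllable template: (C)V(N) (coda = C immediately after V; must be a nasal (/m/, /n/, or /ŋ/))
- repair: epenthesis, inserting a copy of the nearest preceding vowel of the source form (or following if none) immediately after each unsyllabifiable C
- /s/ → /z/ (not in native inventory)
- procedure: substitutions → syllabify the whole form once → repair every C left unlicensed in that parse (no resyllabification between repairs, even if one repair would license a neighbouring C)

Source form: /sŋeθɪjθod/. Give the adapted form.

zeŋeθɪjɪθodo

Substitution: /s/ → /z/, giving /zŋeθɪjθod/.
Under (C)V(N), the unsyllabifiable consonants are /z/, /j/, /d/ (only a nasal (/m/, /n/, or /ŋ/) is licensed in coda position; onsets are limited to one consonant).
Inserting the epenthetic vowel yields /z/ → /ze/, /j/ → /jɪ/, /d/ → /do/.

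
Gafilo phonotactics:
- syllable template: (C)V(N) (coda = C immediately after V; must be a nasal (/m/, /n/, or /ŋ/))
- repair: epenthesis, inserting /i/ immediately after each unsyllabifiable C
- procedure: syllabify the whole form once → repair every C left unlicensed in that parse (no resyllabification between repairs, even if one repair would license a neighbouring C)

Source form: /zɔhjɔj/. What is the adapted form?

The consonants /h/, /j/ cannot be parsed into a legal (C)V(N) syllable (only a nasal (/m/, /n/, or /ŋ/) is licensed in coda position; onsets are limited to one consonant).
Each unlicensed consonant becomes the onset of a new syllable: /h/ → /hi/, /j/ → /ji/.

zɔhijɔji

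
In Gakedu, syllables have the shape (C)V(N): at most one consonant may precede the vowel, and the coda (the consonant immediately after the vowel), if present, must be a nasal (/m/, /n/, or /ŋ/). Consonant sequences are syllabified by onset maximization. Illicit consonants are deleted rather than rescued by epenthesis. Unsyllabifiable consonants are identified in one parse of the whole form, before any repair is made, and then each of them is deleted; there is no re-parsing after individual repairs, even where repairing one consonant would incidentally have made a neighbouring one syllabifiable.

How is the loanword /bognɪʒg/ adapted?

Under (C)V(N), the unsyllabifiable consonants are /g/, /ʒ/, /g/ (only a nasal (/m/, /n/, or /ŋ/) is licensed in coda position; onsets are limited to one consonant).
Deletion applies to /g/, /ʒ/, /g/.

bonɪ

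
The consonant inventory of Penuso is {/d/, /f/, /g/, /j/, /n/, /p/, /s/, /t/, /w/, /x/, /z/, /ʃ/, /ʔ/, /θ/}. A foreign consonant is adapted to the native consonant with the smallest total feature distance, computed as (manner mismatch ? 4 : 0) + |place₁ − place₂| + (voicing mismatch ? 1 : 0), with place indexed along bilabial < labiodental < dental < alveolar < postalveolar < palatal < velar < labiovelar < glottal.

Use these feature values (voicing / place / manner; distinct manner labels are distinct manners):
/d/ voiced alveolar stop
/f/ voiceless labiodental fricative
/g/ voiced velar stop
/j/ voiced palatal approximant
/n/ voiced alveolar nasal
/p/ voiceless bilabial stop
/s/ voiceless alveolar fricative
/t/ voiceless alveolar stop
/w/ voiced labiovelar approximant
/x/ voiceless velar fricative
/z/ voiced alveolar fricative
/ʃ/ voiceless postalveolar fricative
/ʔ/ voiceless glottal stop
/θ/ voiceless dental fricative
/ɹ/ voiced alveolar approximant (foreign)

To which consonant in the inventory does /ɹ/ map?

j

/j/ is closest: same manner (approximant), place distance 2 (alveolar→palatal), same voicing; total 2. Next closest is /d/ at distance 4.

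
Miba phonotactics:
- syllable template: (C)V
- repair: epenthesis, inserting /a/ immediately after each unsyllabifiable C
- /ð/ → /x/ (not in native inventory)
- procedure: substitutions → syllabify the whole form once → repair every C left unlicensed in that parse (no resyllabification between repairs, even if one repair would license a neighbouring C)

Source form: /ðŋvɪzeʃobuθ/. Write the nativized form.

Substitution: /ð/ → /x/, giving /xŋvɪzeʃobuθ/.
Under (C)V, the unsyllabifiable consonants are /x/, /ŋ/, /θ/ (no codas are permitted; onsets are limited to one consonant).
Epenthesis after each stranded consonant: /x/ → /xa/, /ŋ/ → /ŋa/, /θ/ → /θa/.

xaŋavɪzeʃobuθa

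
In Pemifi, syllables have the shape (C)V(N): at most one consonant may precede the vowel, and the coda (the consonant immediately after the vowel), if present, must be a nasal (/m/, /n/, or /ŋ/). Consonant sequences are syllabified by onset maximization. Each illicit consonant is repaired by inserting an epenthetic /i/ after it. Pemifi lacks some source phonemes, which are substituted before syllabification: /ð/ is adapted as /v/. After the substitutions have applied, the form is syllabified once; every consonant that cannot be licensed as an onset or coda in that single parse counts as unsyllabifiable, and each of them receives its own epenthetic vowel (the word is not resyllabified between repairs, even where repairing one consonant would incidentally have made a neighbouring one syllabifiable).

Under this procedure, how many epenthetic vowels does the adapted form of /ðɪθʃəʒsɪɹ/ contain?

3

After substitution the input is /vɪθʃəʒsɪɹ/.
The unsyllabifiable consonants are /θ/, /ʒ/, /ɹ/; each receives one epenthetic vowel.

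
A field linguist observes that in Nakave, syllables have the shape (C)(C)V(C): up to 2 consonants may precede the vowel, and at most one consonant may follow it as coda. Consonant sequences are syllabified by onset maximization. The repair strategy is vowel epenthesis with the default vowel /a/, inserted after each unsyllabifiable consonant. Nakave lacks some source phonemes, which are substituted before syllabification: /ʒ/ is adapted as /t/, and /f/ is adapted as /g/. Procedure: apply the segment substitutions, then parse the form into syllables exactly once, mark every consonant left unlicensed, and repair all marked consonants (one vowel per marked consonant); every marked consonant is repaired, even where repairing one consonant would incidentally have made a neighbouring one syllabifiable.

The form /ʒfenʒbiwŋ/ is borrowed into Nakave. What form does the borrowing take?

Substitution: /ʒ/ → /t/, /f/ → /g/, giving /tgentbiwŋ/.
The consonants /ŋ/ cannot be parsed into a legal (C)(C)V(C) syllable (at most one coda consonant is licensed; onsets may contain at most 2 consonants).
Epenthesis after each stranded consonant: /ŋ/ → /ŋa/.

tgentbiwŋa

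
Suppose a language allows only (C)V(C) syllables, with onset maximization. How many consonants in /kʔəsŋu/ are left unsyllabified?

1

Syllabifying with onset maximization leaves /k/ stranded (at most one coda consonant is licensed; onsets are limited to one consonant).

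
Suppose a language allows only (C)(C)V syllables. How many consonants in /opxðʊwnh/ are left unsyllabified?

4

Under (C)(C)V, the unsyllabifiable consonants are /p/, /w/, /n/, /h/ (no codas are permitted; onsets may contain at most 2 consonants).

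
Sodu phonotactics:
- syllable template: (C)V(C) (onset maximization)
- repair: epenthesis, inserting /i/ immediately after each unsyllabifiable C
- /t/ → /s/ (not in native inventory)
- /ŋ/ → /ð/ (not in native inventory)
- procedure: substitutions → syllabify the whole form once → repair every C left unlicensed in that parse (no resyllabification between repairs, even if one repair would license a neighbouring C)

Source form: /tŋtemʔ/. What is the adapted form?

Substitution: /t/ → /s/, /ŋ/ → /ð/, giving /sðsemʔ/.
Under (C)V(C), the unsyllabifiable consonants are /s/, /ð/, /ʔ/ (at most one coda consonant is licensed; onsets are limited to one consonant).
Each unlicensed consonant becomes the onset of a new syllable: /s/ → /si/, /ð/ → /ði/, /ʔ/ → /ʔi/.

siðisemʔi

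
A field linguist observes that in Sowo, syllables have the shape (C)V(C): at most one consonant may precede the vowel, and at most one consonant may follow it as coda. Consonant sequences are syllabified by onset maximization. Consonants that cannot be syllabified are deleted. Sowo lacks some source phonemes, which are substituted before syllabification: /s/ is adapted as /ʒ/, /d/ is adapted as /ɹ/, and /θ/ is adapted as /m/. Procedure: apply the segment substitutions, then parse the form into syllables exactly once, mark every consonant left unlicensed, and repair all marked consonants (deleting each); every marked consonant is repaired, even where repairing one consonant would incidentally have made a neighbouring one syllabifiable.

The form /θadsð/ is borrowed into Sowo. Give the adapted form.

Substitution: /θ/ → /m/, /d/ → /ɹ/, /s/ → /ʒ/, giving /maɹʒð/.
Under (C)V(C), the unsyllabifiable consonants are /ʒ/, /ð/ (at most one coda consonant is licensed; onsets are limited to one consonant).
Deletion applies to /ʒ/, /ð/.

maɹ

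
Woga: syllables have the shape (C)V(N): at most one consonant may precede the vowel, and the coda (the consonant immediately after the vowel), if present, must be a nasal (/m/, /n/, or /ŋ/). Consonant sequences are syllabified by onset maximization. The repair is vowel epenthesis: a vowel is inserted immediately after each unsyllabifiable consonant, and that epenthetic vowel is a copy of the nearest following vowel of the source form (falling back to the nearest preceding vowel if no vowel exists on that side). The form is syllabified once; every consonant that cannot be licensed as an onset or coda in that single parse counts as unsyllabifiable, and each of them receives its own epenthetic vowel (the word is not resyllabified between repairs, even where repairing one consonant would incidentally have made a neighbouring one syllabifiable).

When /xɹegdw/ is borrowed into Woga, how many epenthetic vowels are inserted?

4

The unsyllabifiable consonants are /x/, /g/, /d/, /w/; each receives one epenthetic vowel.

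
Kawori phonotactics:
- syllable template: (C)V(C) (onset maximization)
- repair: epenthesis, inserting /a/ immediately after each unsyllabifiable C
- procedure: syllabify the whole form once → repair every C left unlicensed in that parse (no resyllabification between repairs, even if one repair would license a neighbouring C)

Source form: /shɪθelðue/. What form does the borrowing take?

Under (C)V(C), the unsyllabifiable consonants are /s/ (at most one coda consonant is licensed; onsets are limited to one consonant).
Epenthesis after each stranded consonant: /s/ → /sa/.

sahɪθelðue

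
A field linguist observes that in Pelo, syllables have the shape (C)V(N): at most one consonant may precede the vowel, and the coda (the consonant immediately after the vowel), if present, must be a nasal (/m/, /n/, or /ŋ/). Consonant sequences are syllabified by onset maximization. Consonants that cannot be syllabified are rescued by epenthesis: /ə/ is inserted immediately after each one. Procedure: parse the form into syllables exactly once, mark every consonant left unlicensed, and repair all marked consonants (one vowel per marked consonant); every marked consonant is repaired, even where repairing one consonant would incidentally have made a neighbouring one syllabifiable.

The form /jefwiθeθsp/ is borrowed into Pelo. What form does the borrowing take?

The consonants /f/, /θ/, /s/, /p/ cannot be parsed into a legal (C)V(N) syllable (only a nasal (/m/, /n/, or /ŋ/) is licensed in coda position; onsets are limited to one consonant).
Each unlicensed consonant becomes the onset of a new syllable: /f/ → /fə/, /θ/ → /θə/, /s/ → /sə/, /p/ → /pə/.

jefəwiθeθəsəpə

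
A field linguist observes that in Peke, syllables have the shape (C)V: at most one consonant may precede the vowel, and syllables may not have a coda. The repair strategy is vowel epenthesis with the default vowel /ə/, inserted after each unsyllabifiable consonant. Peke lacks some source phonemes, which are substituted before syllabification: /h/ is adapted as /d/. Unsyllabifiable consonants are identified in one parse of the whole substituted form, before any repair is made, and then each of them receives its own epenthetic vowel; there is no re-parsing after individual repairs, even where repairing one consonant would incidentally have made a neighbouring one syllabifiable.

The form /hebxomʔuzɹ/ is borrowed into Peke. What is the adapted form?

Substitution: /h/ → /d/, giving /debxomʔuzɹ/.
Under (C)V, the unsyllabifiable consonants are /b/, /m/, /z/, /ɹ/ (no codas are permitted; onsets are limited to one consonant).
Inserting the epenthetic vowel yields /b/ → /bə/, /m/ → /mə/, /z/ → /zə/, /ɹ/ → /ɹə/.

debəxoməʔuzəɹə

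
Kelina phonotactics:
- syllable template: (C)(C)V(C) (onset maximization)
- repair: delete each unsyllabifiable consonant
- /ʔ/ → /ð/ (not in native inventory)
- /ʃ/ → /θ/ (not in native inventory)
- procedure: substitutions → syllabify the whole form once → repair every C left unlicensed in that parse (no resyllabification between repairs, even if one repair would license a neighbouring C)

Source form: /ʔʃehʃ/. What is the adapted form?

Substitution: /ʔ/ → /ð/, /ʃ/ → /θ/, giving /ðθehθ/.
Under (C)(C)V(C), the unsyllabifiable consonants are /θ/ (at most one coda consonant is licensed; onsets may contain at most 2 consonants).
Each unlicensed consonant is deleted: /θ/.

ðθeh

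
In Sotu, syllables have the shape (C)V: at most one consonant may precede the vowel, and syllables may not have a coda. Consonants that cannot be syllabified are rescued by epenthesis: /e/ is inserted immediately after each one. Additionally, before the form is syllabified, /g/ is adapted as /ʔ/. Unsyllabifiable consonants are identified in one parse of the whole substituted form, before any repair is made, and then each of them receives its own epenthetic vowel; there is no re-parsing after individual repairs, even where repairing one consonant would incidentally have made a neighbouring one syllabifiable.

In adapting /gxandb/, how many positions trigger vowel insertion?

4

After substitution the input is /ʔxandb/.
The unsyllabifiable consonants are /ʔ/, /n/, /d/, /b/; each receives one epenthetic vowel.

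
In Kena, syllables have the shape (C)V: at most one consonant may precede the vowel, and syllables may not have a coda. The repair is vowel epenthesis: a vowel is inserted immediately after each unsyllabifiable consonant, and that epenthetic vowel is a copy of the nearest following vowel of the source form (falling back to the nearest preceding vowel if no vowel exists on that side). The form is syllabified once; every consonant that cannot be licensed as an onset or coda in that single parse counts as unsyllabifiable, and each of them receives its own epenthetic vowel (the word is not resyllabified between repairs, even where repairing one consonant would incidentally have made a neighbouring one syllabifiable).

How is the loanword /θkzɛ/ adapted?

θɛkɛzɛ

The consonants /θ/, /k/ cannot be parsed into a legal (C)V syllable (no codas are permitted; onsets are limited to one consonant).
Each unlicensed consonant becomes the onset of a new syllable: /θ/ → /θɛ/, /k/ → /kɛ/.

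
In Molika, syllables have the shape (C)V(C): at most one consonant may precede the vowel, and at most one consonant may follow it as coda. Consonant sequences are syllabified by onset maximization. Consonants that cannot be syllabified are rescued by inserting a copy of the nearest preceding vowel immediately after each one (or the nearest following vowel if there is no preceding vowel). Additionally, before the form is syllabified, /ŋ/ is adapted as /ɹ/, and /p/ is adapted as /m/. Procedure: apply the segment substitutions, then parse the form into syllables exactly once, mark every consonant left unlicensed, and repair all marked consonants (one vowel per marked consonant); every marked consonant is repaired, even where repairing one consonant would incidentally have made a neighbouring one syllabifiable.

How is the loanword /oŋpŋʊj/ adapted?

oɹmoɹʊj

Substitution: /ŋ/ → /ɹ/, /p/ → /m/, giving /oɹmɹʊj/.
The consonants /m/ cannot be parsed into a legal (C)V(C) syllable (at most one coda consonant is licensed; onsets are limited to one consonant).
Inserting the epenthetic vowel yields /m/ → /mo/.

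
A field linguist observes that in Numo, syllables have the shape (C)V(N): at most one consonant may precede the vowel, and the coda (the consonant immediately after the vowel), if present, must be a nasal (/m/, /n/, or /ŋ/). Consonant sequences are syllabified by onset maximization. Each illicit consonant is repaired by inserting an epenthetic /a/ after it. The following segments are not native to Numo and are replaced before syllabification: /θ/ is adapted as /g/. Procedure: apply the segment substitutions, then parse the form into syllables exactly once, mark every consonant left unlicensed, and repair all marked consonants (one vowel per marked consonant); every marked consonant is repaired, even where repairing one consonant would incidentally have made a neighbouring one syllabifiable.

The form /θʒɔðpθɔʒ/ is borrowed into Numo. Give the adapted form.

gaʒɔðapagɔʒa

Substitution: /θ/ → /g/, giving /gʒɔðpgɔʒ/.
The consonants /g/, /ð/, /p/, /ʒ/ cannot be parsed into a legal (C)V(N) syllable (only a nasal (/m/, /n/, or /ŋ/) is licensed in coda position; onsets are limited to one consonant).
Inserting the epenthetic vowel yields /g/ → /ga/, /ð/ → /ða/, /p/ → /pa/, /ʒ/ → /ʒa/.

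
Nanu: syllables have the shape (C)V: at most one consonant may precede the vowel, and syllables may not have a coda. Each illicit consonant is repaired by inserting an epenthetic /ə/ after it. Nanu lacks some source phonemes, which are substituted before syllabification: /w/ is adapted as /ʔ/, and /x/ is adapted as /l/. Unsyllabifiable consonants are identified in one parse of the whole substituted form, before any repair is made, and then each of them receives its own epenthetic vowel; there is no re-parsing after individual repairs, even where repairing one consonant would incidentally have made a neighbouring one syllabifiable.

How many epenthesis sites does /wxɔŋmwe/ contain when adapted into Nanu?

After substitution the input is /ʔlɔŋmʔe/.
The unsyllabifiable consonants are /ʔ/, /ŋ/, /m/; each receives one epenthetic vowel.

3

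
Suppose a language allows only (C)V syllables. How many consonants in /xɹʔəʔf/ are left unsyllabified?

Syllabifying with onset maximization leaves /x/, /ɹ/, /ʔ/, /f/ stranded (no codas are permitted; onsets are limited to one consonant).

4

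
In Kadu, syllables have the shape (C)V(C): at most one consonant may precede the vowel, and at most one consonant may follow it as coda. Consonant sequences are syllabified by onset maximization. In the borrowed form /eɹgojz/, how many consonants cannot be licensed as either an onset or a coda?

1

The consonants /z/ cannot be parsed into a legal (C)V(C) syllable (at most one coda consonant is licensed; onsets are limited to one consonant).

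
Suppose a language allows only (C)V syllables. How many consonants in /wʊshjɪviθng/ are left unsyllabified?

Under (C)V, the unsyllabifiable consonants are /s/, /h/, /θ/, /n/, /g/ (no codas are permitted; onsets are limited to one consonant).

5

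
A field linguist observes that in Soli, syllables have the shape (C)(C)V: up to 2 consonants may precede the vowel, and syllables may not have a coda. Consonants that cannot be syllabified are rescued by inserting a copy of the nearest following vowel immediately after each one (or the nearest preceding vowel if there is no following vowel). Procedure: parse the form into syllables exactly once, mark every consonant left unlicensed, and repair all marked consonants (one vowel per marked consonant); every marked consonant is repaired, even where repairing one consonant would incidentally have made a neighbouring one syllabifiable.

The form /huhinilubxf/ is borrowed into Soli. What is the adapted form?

huhinilubuxufu

The consonants /b/, /x/, /f/ cannot be parsed into a legal (C)(C)V syllable (no codas are permitted; onsets may contain at most 2 consonants).
Inserting the epenthetic vowel yields /b/ → /bu/, /x/ → /xu/, /f/ → /fu/.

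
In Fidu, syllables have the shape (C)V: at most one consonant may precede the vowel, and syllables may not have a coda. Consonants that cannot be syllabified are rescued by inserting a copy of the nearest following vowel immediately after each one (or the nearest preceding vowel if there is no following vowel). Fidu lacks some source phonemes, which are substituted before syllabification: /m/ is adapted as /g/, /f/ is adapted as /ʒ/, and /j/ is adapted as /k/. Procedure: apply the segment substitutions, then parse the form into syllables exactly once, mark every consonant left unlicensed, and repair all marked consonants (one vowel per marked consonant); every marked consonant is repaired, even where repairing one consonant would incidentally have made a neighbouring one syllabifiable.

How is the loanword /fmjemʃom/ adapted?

Substitution: /f/ → /ʒ/, /m/ → /g/, /j/ → /k/, giving /ʒgkegʃog/.
Syllabifying with onset maximization leaves /ʒ/, /g/, /g/, /g/ stranded (no codas are permitted; onsets are limited to one consonant).
Epenthesis after each stranded consonant: /ʒ/ → /ʒe/, /g/ → /ge/, /g/ → /go/, /g/ → /go/.

ʒegekegoʃogo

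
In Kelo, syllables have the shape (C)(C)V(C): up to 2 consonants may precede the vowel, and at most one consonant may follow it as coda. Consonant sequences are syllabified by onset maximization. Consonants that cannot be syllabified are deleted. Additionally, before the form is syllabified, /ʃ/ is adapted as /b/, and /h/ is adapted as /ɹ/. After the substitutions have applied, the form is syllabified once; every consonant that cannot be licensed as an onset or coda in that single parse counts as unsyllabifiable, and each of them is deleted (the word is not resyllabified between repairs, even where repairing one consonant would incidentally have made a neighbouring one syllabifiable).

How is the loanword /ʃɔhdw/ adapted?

Substitution: /ʃ/ → /b/, /h/ → /ɹ/, giving /bɔɹdw/.
The consonants /d/, /w/ cannot be parsed into a legal (C)(C)V(C) syllable (at most one coda consonant is licensed; onsets may contain at most 2 consonants).
Deleting the stranded consonants removes /d/, /w/.

bɔɹ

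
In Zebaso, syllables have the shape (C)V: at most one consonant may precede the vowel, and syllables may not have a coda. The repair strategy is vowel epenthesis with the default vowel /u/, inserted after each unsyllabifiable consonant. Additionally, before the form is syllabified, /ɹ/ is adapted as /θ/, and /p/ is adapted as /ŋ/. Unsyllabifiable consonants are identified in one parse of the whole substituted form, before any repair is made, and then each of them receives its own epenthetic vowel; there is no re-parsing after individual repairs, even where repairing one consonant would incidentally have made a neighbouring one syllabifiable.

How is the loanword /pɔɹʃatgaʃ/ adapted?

Substitution: /p/ → /ŋ/, /ɹ/ → /θ/, giving /ŋɔθʃatgaʃ/.
Under (C)V, the unsyllabifiable consonants are /θ/, /t/, /ʃ/ (no codas are permitted; onsets are limited to one consonant).
Inserting the epenthetic vowel yields /θ/ → /θu/, /t/ → /tu/, /ʃ/ → /ʃu/.

ŋɔθuʃatugaʃu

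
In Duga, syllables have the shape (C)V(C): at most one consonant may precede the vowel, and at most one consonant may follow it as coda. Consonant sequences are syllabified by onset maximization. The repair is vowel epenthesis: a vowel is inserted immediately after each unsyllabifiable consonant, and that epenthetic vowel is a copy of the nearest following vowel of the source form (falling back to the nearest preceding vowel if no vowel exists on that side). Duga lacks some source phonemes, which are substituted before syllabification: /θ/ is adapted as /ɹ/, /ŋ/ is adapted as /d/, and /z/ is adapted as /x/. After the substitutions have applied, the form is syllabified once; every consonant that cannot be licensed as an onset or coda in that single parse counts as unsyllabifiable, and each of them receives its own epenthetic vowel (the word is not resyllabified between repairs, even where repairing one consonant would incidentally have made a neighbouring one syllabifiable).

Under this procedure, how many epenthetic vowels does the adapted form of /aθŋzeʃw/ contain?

2

After substitution the input is /aɹdxeʃw/.
The unsyllabifiable consonants are /d/, /w/; each receives one epenthetic vowel.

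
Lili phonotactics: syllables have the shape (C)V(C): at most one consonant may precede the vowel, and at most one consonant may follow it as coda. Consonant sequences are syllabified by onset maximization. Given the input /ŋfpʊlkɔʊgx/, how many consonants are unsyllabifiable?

3

Under (C)V(C), the unsyllabifiable consonants are /ŋ/, /f/, /x/ (at most one coda consonant is licensed; onsets are limited to one consonant).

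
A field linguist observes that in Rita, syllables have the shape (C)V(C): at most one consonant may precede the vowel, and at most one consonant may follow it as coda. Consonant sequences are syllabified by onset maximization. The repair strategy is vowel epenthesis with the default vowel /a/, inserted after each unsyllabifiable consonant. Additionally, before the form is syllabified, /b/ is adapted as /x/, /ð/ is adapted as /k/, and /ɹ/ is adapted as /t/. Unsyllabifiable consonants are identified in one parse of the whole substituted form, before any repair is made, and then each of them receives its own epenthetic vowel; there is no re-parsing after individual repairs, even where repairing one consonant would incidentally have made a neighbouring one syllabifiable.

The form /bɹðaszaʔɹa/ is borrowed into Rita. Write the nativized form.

Substitution: /b/ → /x/, /ɹ/ → /t/, /ð/ → /k/, giving /xtkaszaʔta/.
Syllabifying with onset maximization leaves /x/, /t/ stranded (at most one coda consonant is licensed; onsets are limited to one consonant).
Inserting the epenthetic vowel yields /x/ → /xa/, /t/ → /ta/.

xatakaszaʔta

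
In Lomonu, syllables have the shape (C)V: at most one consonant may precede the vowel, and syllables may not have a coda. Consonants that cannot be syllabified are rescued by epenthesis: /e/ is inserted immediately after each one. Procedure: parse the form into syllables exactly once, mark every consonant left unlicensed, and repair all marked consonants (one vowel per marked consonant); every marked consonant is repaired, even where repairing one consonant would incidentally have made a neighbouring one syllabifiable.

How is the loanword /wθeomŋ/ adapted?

Syllabifying with onset maximization leaves /w/, /m/, /ŋ/ stranded (no codas are permitted; onsets are limited to one consonant).
Inserting the epenthetic vowel yields /w/ → /we/, /m/ → /me/, /ŋ/ → /ŋe/.

weθeomeŋe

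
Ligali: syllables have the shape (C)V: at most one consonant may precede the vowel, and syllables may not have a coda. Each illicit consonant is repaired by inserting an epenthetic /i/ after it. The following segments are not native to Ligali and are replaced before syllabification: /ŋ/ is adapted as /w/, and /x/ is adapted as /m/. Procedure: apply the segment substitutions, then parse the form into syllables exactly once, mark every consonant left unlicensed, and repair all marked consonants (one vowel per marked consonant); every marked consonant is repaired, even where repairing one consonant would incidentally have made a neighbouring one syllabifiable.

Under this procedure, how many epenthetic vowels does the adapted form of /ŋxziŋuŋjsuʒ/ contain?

5

After substitution the input is /wmziwuwjsuʒ/.
The unsyllabifiable consonants are /w/, /m/, /w/, /j/, /ʒ/; each receives one epenthetic vowel.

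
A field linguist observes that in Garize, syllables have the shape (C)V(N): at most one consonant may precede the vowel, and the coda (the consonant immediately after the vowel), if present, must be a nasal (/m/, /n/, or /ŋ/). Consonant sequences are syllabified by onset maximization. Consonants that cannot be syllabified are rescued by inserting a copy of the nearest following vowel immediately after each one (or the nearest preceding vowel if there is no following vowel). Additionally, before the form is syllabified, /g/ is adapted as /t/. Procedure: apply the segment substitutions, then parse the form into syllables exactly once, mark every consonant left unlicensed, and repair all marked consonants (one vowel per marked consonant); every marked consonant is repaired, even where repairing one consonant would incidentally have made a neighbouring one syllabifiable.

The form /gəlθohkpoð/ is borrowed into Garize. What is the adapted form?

təloθohokopoðo

Substitution: /g/ → /t/, giving /təlθohkpoð/.
The consonants /l/, /h/, /k/, /ð/ cannot be parsed into a legal (C)V(N) syllable (only a nasal (/m/, /n/, or /ŋ/) is licensed in coda position; onsets are limited to one consonant).
Epenthesis after each stranded consonant: /l/ → /lo/, /h/ → /ho/, /k/ → /ko/, /ð/ → /ðo/.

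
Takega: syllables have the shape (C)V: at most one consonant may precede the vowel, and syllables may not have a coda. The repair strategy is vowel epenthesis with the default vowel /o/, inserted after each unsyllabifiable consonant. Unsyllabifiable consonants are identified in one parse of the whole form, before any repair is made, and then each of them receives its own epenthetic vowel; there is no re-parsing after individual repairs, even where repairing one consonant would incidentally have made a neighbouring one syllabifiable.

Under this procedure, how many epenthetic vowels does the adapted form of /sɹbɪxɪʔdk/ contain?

5

The unsyllabifiable consonants are /s/, /ɹ/, /ʔ/, /d/, /k/; each receives one epenthetic vowel.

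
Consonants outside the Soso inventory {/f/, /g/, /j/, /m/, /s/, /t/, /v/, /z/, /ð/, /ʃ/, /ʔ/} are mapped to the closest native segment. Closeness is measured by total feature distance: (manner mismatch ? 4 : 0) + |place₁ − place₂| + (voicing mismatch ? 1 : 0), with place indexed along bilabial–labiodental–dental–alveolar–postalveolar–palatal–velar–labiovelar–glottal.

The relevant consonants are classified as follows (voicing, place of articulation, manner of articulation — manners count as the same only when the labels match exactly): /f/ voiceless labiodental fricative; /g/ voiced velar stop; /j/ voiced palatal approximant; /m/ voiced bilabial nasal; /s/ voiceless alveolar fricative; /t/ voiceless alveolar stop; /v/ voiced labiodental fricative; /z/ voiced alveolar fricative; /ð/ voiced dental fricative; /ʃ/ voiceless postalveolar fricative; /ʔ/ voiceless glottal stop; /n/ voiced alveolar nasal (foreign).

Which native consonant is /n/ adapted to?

/m/ is closest: same manner (nasal), place distance 3 (alveolar→bilabial), same voicing; total 3. Next closest is /z/ at distance 4.

m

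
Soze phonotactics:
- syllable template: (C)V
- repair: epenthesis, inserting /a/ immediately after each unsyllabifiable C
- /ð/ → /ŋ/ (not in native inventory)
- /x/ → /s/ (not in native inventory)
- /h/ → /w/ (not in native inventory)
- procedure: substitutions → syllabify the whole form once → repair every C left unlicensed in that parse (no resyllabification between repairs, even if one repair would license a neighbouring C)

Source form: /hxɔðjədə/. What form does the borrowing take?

Substitution: /h/ → /w/, /x/ → /s/, /ð/ → /ŋ/, giving /wsɔŋjədə/.
Under (C)V, the unsyllabifiable consonants are /w/, /ŋ/ (no codas are permitted; onsets are limited to one consonant).
Epenthesis after each stranded consonant: /w/ → /wa/, /ŋ/ → /ŋa/.

wasɔŋajədə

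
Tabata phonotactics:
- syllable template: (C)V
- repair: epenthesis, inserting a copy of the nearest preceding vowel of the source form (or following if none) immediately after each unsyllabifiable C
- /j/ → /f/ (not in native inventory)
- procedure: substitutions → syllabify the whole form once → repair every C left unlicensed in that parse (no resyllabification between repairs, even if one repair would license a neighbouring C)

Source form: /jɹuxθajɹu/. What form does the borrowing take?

fuɹuxuθafaɹu

Substitution: /j/ → /f/, giving /fɹuxθafɹu/.
Under (C)V, the unsyllabifiable consonants are /f/, /x/, /f/ (no codas are permitted; onsets are limited to one consonant).
Each unlicensed consonant becomes the onset of a new syllable: /f/ → /fu/, /x/ → /xu/, /f/ → /fa/.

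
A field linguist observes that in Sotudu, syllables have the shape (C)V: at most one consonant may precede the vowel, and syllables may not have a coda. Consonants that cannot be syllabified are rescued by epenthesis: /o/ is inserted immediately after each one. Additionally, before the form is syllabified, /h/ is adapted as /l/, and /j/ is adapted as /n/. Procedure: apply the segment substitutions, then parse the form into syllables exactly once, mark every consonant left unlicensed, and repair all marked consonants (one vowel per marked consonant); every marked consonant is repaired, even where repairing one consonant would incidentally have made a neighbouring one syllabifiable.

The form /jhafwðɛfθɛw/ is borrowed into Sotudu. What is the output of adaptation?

nolafowoðɛfoθɛwo

Substitution: /j/ → /n/, /h/ → /l/, giving /nlafwðɛfθɛw/.
Under (C)V, the unsyllabifiable consonants are /n/, /f/, /w/, /f/, /w/ (no codas are permitted; onsets are limited to one consonant).
Each unlicensed consonant becomes the onset of a new syllable: /n/ → /no/, /f/ → /fo/, /w/ → /wo/, /f/ → /fo/, /w/ → /wo/.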